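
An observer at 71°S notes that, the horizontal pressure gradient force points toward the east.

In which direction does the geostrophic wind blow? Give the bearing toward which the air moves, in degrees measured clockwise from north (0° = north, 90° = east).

000°

The pressure-gradient force points toward the east (bearing 090°).
Geostrophic balance: in the Southern Hemisphere the Coriolis force deflects motion to the left, so the geostrophic wind blows 90° to the left of the pressure-gradient force (low pressure on the right).
Rotating 090° by 90° counterclockwise gives 000° — the wind blows toward the north.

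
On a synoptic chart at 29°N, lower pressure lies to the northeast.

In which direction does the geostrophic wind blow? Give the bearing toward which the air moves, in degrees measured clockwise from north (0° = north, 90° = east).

135°

The pressure-gradient force points toward the northeast (bearing 045°).
Geostrophic balance: in the Northern Hemisphere the Coriolis force deflects motion to the right, so the geostrophic wind blows 90° to the right of the pressure-gradient force (low pressure on the left).
Rotating 045° by 90° clockwise gives 135° — the wind blows toward the southeast.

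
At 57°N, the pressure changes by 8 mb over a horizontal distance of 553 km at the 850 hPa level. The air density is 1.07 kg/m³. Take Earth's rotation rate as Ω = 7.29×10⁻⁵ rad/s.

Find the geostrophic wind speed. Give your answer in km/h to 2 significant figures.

Coriolis parameter at 57°N:
f = 2Ω sin φ = 2 × 7.29×10⁻⁵ × sin 57° = 1.22×10⁻⁴ s⁻¹
Pressure gradient: |∂P/∂n| = 800 Pa / 553000 m = 1.45×10⁻³ Pa/m
Geostrophic balance (pressure-gradient force = Coriolis force):
V_g = (1/(fρ)) |∂P/∂n| = 1.45×10⁻³ / (1.22×10⁻⁴ × 1.07) = 11.1 m/s
Converting: 11.1 m/s × 3.6 = 40 km/h

40 km/h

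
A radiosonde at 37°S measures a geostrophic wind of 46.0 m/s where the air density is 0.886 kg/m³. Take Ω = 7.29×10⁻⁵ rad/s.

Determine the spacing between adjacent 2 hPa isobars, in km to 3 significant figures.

55.9 km

Coriolis parameter at 37°S:
f = 2Ω sin φ = 2 × 7.29×10⁻⁵ × sin 37° = 8.77×10⁻⁵ s⁻¹
Geostrophic balance rearranged: |∂P/∂n| = f ρ V_g
|∂P/∂n| = 8.77×10⁻⁵ × 0.886 × 46.0 = 3.58×10⁻³ Pa/m
Isobar spacing: Δn = ΔP/|∂P/∂n| = 200 Pa / 3.58×10⁻³ Pa/m = 55927 m ≈ 55.9 km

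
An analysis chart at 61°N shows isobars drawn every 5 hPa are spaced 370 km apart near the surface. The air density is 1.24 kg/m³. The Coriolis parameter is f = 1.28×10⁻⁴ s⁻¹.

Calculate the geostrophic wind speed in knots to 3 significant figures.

Pressure gradient: |∂P/∂n| = 500 Pa / 370000 m = 1.35×10⁻³ Pa/m
Geostrophic balance (pressure-gradient force = Coriolis force):
V_g = (1/(fρ)) |∂P/∂n| = 1.35×10⁻³ / (1.28×10⁻⁴ × 1.24) = 8.51 m/s
Converting: 8.51 m/s × 1.944 = 16.6 knots

16.6 knots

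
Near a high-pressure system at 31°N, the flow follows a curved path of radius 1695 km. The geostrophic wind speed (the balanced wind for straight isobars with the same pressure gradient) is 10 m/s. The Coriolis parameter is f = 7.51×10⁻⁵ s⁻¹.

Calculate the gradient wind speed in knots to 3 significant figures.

21.3 knots

Around a high, pressure-gradient force acts outward with centrifugal, so Coriolis balances both:
fV = (1/ρ)|∂P/∂n| + V²/R  →  V² − fR·V + fR·V_g = 0
With fR = 7.51×10⁻⁵ × 1695×10³ m = 127 m/s:
V = [fR − √((fR)² − 4 fR V_g)]/2 = [127 − √(127² − 4×127×10)]/2 = 10.9 m/s
Supergeostrophic (V > V_g = 10 m/s), as expected around a high.
Converting: 10.9 m/s × 1.944 = 21.3 knots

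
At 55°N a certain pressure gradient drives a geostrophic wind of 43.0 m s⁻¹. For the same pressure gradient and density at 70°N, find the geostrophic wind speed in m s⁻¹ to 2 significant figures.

37 m s⁻¹

With the same pressure gradient and density, V_g ∝ 1/f ∝ 1/sin φ.
V₂ = V₁ · sin φ₁ / sin φ₂ = 43.0 × sin 55° / sin 70°
V₂ = 43.0 × 0.8192/0.9397 = 37 m s⁻¹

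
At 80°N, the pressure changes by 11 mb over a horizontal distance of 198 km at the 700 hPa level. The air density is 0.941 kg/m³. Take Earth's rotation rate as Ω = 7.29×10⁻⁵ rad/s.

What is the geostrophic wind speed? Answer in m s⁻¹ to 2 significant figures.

41 m s⁻¹

Coriolis parameter at 80°N:
f = 2Ω sin φ = 2 × 7.29×10⁻⁵ × sin 80° = 1.44×10⁻⁴ s⁻¹
Pressure gradient: |∂P/∂n| = 1100 Pa / 198000 m = 5.56×10⁻³ Pa/m
Geostrophic balance (pressure-gradient force = Coriolis force):
V_g = (1/(fρ)) |∂P/∂n| = 5.56×10⁻³ / (1.44×10⁻⁴ × 0.941) = 41.1 m/s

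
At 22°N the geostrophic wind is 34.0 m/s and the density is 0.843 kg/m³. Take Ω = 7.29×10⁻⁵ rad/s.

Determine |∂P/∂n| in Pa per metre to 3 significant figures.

Coriolis parameter at 22°N:
f = 2Ω sin φ = 2 × 7.29×10⁻⁵ × sin 22° = 5.46×10⁻⁵ s⁻¹
Geostrophic balance rearranged: |∂P/∂n| = f ρ V_g
|∂P/∂n| = 5.46×10⁻⁵ × 0.843 × 34.0 = 1.57×10⁻³ Pa/m

1.57×10⁻³ Pa/m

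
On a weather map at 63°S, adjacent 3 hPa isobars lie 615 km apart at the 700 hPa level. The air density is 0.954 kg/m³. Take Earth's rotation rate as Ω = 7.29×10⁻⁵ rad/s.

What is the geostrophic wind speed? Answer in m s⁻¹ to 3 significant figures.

3.94 m s⁻¹

Coriolis parameter at 63°S:
f = 2Ω sin φ = 2 × 7.29×10⁻⁵ × sin 63° = 1.30×10⁻⁴ s⁻¹
Pressure gradient: |∂P/∂n| = 300 Pa / 615000 m = 4.88×10⁻⁴ Pa/m
Geostrophic balance (pressure-gradient force = Coriolis force):
V_g = (1/(fρ)) |∂P/∂n| = 4.88×10⁻⁴ / (1.30×10⁻⁴ × 0.954) = 3.94 m/s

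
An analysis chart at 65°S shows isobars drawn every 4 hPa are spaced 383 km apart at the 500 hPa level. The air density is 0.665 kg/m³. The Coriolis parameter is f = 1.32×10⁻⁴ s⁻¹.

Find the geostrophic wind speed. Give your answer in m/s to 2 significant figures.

Pressure gradient: |∂P/∂n| = 400 Pa / 383000 m = 1.04×10⁻³ Pa/m
Geostrophic balance (pressure-gradient force = Coriolis force):
V_g = (1/(fρ)) |∂P/∂n| = 1.04×10⁻³ / (1.32×10⁻⁴ × 0.665) = 11.9 m/s

12 m/s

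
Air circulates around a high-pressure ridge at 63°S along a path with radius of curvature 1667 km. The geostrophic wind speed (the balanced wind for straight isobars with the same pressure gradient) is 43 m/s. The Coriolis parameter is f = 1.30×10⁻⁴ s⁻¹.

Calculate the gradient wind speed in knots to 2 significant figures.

110 knots

Around a high, pressure-gradient force acts outward with centrifugal, so Coriolis balances both:
fV = (1/ρ)|∂P/∂n| + V²/R  →  V² − fR·V + fR·V_g = 0
With fR = 1.30×10⁻⁴ × 1667×10³ m = 217 m/s:
V = [fR − √((fR)² − 4 fR V_g)]/2 = [217 − √(217² − 4×217×43)]/2 = 59.1 m/s
Supergeostrophic (V > V_g = 43 m/s), as expected around a high.
Converting: 59.1 m/s × 1.944 = 110 knots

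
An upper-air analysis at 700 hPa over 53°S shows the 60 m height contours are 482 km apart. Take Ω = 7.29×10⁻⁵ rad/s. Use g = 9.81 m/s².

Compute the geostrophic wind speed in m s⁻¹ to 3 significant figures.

10.5 m s⁻¹

Coriolis parameter at 53°S:
f = 2Ω sin φ = 2 × 7.29×10⁻⁵ × sin 53° = 1.16×10⁻⁴ s⁻¹
Height gradient: |∂Z/∂n| = 60 m / 482000 m = 1.24×10⁻⁴
On a pressure surface, geostrophic balance gives V_g = (g/f)|∂Z/∂n|:
V_g = 9.81 × 1.24×10⁻⁴ / 1.16×10⁻⁴ = 10.5 m/s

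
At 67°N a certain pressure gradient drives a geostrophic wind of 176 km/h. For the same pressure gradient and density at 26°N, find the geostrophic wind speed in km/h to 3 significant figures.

With the same pressure gradient and density, V_g ∝ 1/f ∝ 1/sin φ.
V₂ = V₁ · sin φ₁ / sin φ₂ = 176 × sin 67° / sin 26°
V₂ = 176 × 0.9205/0.4384 = 370 km/h

370 km/h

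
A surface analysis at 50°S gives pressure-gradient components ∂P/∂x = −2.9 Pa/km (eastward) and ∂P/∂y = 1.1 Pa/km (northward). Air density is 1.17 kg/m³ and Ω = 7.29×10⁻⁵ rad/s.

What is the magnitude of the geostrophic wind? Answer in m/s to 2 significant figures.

24 m/s

Coriolis parameter at 50°S:
f = 2Ω sin φ = 2 × 7.29×10⁻⁵ × sin 50° = 1.12×10⁻⁴ s⁻¹
In the Southern Hemisphere f is negative: f = −1.12×10⁻⁴ s⁻¹.
Component geostrophic relations (x east, y north):
u_g = −(1/(fρ)) ∂P/∂y,  v_g = (1/(fρ)) ∂P/∂x
u_g = −(1.1×10⁻³)/(−1.12×10⁻⁴ × 1.17) = 8.42 m/s;  v_g = (−2.9×10⁻³)/(−1.12×10⁻⁴ × 1.17) = 22.2 m/s
|V_g| = √(u_g² + v_g²) = 23.7 m/s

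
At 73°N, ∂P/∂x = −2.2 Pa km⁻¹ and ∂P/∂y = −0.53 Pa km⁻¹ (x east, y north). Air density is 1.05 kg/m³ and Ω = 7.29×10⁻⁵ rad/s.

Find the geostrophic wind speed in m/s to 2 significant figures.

15 m/s

Coriolis parameter at 73°N:
f = 2Ω sin φ = 2 × 7.29×10⁻⁵ × sin 73° = 1.39×10⁻⁴ s⁻¹
Component geostrophic relations (x east, y north):
u_g = −(1/(fρ)) ∂P/∂y,  v_g = (1/(fρ)) ∂P/∂x
u_g = −(−0.53×10⁻³)/(1.39×10⁻⁴ × 1.05) = 3.62 m/s;  v_g = (−2.2×10⁻³)/(1.39×10⁻⁴ × 1.05) = −15.0 m/s
|V_g| = √(u_g² + v_g²) = 15.5 m/s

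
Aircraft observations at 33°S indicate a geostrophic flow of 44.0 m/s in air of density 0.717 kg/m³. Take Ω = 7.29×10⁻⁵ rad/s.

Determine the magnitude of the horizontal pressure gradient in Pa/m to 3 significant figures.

Coriolis parameter at 33°S:
f = 2Ω sin φ = 2 × 7.29×10⁻⁵ × sin 33° = 7.94×10⁻⁵ s⁻¹
Geostrophic balance rearranged: |∂P/∂n| = f ρ V_g
|∂P/∂n| = 7.94×10⁻⁵ × 0.717 × 44.0 = 2.51×10⁻³ Pa/m

2.51×10⁻³ Pa/m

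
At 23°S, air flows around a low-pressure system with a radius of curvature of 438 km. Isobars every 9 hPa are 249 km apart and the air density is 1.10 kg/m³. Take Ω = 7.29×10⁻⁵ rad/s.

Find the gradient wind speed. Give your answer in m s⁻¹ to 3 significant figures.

27.5 m s⁻¹

Coriolis parameter at 23°S:
f = 2Ω sin φ = 2 × 7.29×10⁻⁵ × sin 23° = 5.70×10⁻⁵ s⁻¹
Pressure gradient: |∂P/∂n| = 900 Pa / 249000 m = 3.61×10⁻³ Pa/m
Geostrophic speed: V_g = |∂P/∂n|/(fρ) = 3.61×10⁻³/(5.70×10⁻⁵ × 1.10) = 57.7 m/s
Around a low, centrifugal force acts outward with Coriolis, so pressure-gradient force balances both:
(1/ρ)|∂P/∂n| = fV + V²/R  →  V² + fR·V − fR·V_g = 0
With fR = 5.70×10⁻⁵ × 438×10³ m = 25.0 m/s:
V = [−fR + √((fR)² + 4 fR V_g)]/2 = [−25.0 + √(25.0² + 4×25.0×57.7)]/2 = 27.5 m/s
Subgeostrophic (V < V_g = 57.7 m/s), as expected around a low.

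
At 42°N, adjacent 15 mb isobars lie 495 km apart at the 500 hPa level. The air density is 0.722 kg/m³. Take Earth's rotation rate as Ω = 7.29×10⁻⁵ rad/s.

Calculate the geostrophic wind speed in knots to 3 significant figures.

83.6 knots

Coriolis parameter at 42°N:
f = 2Ω sin φ = 2 × 7.29×10⁻⁵ × sin 42° = 9.76×10⁻⁵ s⁻¹
Pressure gradient: |∂P/∂n| = 1500 Pa / 495000 m = 3.03×10⁻³ Pa/m
Geostrophic balance (pressure-gradient force = Coriolis force):
V_g = (1/(fρ)) |∂P/∂n| = 3.03×10⁻³ / (9.76×10⁻⁵ × 0.722) = 43.0 m/s
Converting: 43.0 m/s × 1.944 = 83.6 knots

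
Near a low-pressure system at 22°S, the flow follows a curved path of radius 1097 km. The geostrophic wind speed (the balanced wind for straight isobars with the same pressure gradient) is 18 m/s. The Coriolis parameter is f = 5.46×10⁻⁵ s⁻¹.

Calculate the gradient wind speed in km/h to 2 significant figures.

Around a low, centrifugal force acts outward with Coriolis, so pressure-gradient force balances both:
(1/ρ)|∂P/∂n| = fV + V²/R  →  V² + fR·V − fR·V_g = 0
With fR = 5.46×10⁻⁵ × 1097×10³ m = 59.9 m/s:
V = [−fR + √((fR)² + 4 fR V_g)]/2 = [−59.9 + √(59.9² + 4×59.9×18)]/2 = 14.5 m/s
Subgeostrophic (V < V_g = 18 m/s), as expected around a low.
Converting: 14.5 m/s × 3.6 = 52 km/h

52 km/h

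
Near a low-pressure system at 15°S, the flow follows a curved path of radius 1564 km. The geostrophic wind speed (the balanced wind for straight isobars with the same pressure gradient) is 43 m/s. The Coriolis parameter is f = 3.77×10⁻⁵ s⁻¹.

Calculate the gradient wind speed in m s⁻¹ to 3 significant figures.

Around a low, centrifugal force acts outward with Coriolis, so pressure-gradient force balances both:
(1/ρ)|∂P/∂n| = fV + V²/R  →  V² + fR·V − fR·V_g = 0
With fR = 3.77×10⁻⁵ × 1564×10³ m = 59.0 m/s:
V = [−fR + √((fR)² + 4 fR V_g)]/2 = [−59.0 + √(59.0² + 4×59.0×43)]/2 = 28.9 m/s
Subgeostrophic (V < V_g = 43 m/s), as expected around a low.

28.9 m s⁻¹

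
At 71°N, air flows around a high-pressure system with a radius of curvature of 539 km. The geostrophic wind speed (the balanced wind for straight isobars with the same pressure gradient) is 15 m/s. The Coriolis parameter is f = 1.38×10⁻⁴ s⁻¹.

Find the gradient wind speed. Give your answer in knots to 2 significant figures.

41 knots

Around a high, pressure-gradient force acts outward with centrifugal, so Coriolis balances both:
fV = (1/ρ)|∂P/∂n| + V²/R  →  V² − fR·V + fR·V_g = 0
With fR = 1.38×10⁻⁴ × 539×10³ m = 74.4 m/s:
V = [fR − √((fR)² − 4 fR V_g)]/2 = [74.4 − √(74.4² − 4×74.4×15)]/2 = 20.8 m/s
Supergeostrophic (V > V_g = 15 m/s), as expected around a high.
Converting: 20.8 m/s × 1.944 = 41 knots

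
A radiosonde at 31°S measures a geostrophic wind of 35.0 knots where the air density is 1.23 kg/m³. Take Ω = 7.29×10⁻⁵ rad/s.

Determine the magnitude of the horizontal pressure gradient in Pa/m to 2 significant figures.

Coriolis parameter at 31°S:
f = 2Ω sin φ = 2 × 7.29×10⁻⁵ × sin 31° = 7.51×10⁻⁵ s⁻¹
Wind speed in SI: 35.0 knots = 18.0 m/s
Geostrophic balance rearranged: |∂P/∂n| = f ρ V_g
|∂P/∂n| = 7.51×10⁻⁵ × 1.23 × 18.0 = 1.66×10⁻³ Pa/m

1.7×10⁻³ Pa/m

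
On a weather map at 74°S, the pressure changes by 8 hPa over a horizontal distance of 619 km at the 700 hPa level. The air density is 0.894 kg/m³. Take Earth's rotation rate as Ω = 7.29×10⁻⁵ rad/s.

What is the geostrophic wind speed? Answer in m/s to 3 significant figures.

10.3 m/s

Coriolis parameter at 74°S:
f = 2Ω sin φ = 2 × 7.29×10⁻⁵ × sin 74° = 1.40×10⁻⁴ s⁻¹
Pressure gradient: |∂P/∂n| = 800 Pa / 619000 m = 1.29×10⁻³ Pa/m
Geostrophic balance (pressure-gradient force = Coriolis force):
V_g = (1/(fρ)) |∂P/∂n| = 1.29×10⁻³ / (1.40×10⁻⁴ × 0.894) = 10.3 m/s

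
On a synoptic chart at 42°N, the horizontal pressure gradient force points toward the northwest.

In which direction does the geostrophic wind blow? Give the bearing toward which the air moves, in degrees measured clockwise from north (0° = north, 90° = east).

The pressure-gradient force points toward the northwest (bearing 315°).
Geostrophic balance: in the Northern Hemisphere the Coriolis force deflects motion to the right, so the geostrophic wind blows 90° to the right of the pressure-gradient force (low pressure on the left).
Rotating 315° by 90° clockwise gives 045° — the wind blows toward the northeast.

045°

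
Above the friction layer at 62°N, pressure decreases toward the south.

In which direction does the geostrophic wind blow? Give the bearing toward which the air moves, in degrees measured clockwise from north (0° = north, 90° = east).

The pressure-gradient force points toward the south (bearing 180°).
Geostrophic balance: in the Northern Hemisphere the Coriolis force deflects motion to the right, so the geostrophic wind blows 90° to the right of the pressure-gradient force (low pressure on the left).
Rotating 180° by 90° clockwise gives 270° — the wind blows toward the west.

270°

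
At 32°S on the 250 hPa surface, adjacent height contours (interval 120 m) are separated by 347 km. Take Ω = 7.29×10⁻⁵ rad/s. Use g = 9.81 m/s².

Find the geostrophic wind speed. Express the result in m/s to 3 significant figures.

Coriolis parameter at 32°S:
f = 2Ω sin φ = 2 × 7.29×10⁻⁵ × sin 32° = 7.73×10⁻⁵ s⁻¹
Height gradient: |∂Z/∂n| = 120 m / 347000 m = 3.46×10⁻⁴
On a pressure surface, geostrophic balance gives V_g = (g/f)|∂Z/∂n|:
V_g = 9.81 × 3.46×10⁻⁴ / 7.73×10⁻⁵ = 43.9 m/s

43.9 m/s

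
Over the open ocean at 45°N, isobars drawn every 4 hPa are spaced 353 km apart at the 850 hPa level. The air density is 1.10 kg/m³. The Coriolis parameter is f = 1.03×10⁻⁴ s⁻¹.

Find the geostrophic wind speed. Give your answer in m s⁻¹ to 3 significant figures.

Pressure gradient: |∂P/∂n| = 400 Pa / 353000 m = 1.13×10⁻³ Pa/m
Geostrophic balance (pressure-gradient force = Coriolis force):
V_g = (1/(fρ)) |∂P/∂n| = 1.13×10⁻³ / (1.03×10⁻⁴ × 1.10) = 10.0 m/s

10.0 m s⁻¹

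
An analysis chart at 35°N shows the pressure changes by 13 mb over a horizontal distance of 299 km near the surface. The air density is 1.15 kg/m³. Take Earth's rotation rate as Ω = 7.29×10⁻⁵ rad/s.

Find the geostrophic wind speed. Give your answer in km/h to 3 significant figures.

Coriolis parameter at 35°N:
f = 2Ω sin φ = 2 × 7.29×10⁻⁵ × sin 35° = 8.36×10⁻⁵ s⁻¹
Pressure gradient: |∂P/∂n| = 1300 Pa / 299000 m = 4.35×10⁻³ Pa/m
Geostrophic balance (pressure-gradient force = Coriolis force):
V_g = (1/(fρ)) |∂P/∂n| = 4.35×10⁻³ / (8.36×10⁻⁵ × 1.15) = 45.2 m/s
Converting: 45.2 m/s × 3.6 = 163 km/h

163 km/h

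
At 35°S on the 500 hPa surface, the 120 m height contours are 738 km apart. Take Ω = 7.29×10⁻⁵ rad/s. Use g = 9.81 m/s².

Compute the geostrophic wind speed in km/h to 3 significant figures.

Coriolis parameter at 35°S:
f = 2Ω sin φ = 2 × 7.29×10⁻⁵ × sin 35° = 8.36×10⁻⁵ s⁻¹
Height gradient: |∂Z/∂n| = 120 m / 738000 m = 1.63×10⁻⁴
On a pressure surface, geostrophic balance gives V_g = (g/f)|∂Z/∂n|:
V_g = 9.81 × 1.63×10⁻⁴ / 8.36×10⁻⁵ = 19.1 m/s
Converting: 19.1 m/s × 3.6 = 68.7 km/h

68.7 km/h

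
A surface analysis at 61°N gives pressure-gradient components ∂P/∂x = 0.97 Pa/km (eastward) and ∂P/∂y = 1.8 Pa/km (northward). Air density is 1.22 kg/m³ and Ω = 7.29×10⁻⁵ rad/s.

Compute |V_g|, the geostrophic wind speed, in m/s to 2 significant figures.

Coriolis parameter at 61°N:
f = 2Ω sin φ = 2 × 7.29×10⁻⁵ × sin 61° = 1.28×10⁻⁴ s⁻¹
Component geostrophic relations (x east, y north):
u_g = −(1/(fρ)) ∂P/∂y,  v_g = (1/(fρ)) ∂P/∂x
u_g = −(1.8×10⁻³)/(1.28×10⁻⁴ × 1.22) = −11.6 m/s;  v_g = (0.97×10⁻³)/(1.28×10⁻⁴ × 1.22) = 6.23 m/s
|V_g| = √(u_g² + v_g²) = 13.1 m/s

13 m/s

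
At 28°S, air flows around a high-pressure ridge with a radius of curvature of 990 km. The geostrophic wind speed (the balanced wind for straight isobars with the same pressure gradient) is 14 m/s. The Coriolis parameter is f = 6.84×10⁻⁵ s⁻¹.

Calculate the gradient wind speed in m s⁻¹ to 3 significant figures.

19.8 m s⁻¹

Around a high, pressure-gradient force acts outward with centrifugal, so Coriolis balances both:
fV = (1/ρ)|∂P/∂n| + V²/R  →  V² − fR·V + fR·V_g = 0
With fR = 6.84×10⁻⁵ × 990×10³ m = 67.7 m/s:
V = [fR − √((fR)² − 4 fR V_g)]/2 = [67.7 − √(67.7² − 4×67.7×14)]/2 = 19.8 m/s
Supergeostrophic (V > V_g = 14 m/s), as expected around a high.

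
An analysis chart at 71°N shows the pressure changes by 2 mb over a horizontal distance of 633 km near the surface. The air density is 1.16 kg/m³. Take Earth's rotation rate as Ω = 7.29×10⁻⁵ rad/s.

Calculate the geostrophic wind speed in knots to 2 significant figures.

3.8 knots

Coriolis parameter at 71°N:
f = 2Ω sin φ = 2 × 7.29×10⁻⁵ × sin 71° = 1.38×10⁻⁴ s⁻¹
Pressure gradient: |∂P/∂n| = 200 Pa / 633000 m = 3.16×10⁻⁴ Pa/m
Geostrophic balance (pressure-gradient force = Coriolis force):
V_g = (1/(fρ)) |∂P/∂n| = 3.16×10⁻⁴ / (1.38×10⁻⁴ × 1.16) = 1.98 m/s
Converting: 1.98 m/s × 1.944 = 3.8 knots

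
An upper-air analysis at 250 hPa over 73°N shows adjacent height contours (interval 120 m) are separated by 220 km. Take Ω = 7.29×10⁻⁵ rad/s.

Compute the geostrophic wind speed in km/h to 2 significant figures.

140 km/h

Coriolis parameter at 73°N:
f = 2Ω sin φ = 2 × 7.29×10⁻⁵ × sin 73° = 1.39×10⁻⁴ s⁻¹
Height gradient: |∂Z/∂n| = 120 m / 220000 m = 5.45×10⁻⁴
On a pressure surface, geostrophic balance gives V_g = (g/f)|∂Z/∂n|:
V_g = 9.81 × 5.45×10⁻⁴ / 1.39×10⁻⁴ = 38.4 m/s
Converting: 38.4 m/s × 3.6 = 140 km/h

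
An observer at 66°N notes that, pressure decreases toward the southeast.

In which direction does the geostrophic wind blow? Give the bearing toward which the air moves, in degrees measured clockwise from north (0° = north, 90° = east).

225°

The pressure-gradient force points toward the southeast (bearing 135°).
Geostrophic balance: in the Northern Hemisphere the Coriolis force deflects motion to the right, so the geostrophic wind blows 90° to the right of the pressure-gradient force (low pressure on the left).
Rotating 135° by 90° clockwise gives 225° — the wind blows toward the southwest.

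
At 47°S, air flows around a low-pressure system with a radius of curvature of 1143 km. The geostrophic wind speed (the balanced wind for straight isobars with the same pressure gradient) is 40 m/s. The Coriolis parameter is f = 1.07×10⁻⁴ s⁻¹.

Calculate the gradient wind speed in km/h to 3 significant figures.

114 km/h

Around a low, centrifugal force acts outward with Coriolis, so pressure-gradient force balances both:
(1/ρ)|∂P/∂n| = fV + V²/R  →  V² + fR·V − fR·V_g = 0
With fR = 1.07×10⁻⁴ × 1143×10³ m = 122 m/s:
V = [−fR + √((fR)² + 4 fR V_g)]/2 = [−122 + √(122² + 4×122×40)]/2 = 31.8 m/s
Subgeostrophic (V < V_g = 40 m/s), as expected around a low.
Converting: 31.8 m/s × 3.6 = 114 km/h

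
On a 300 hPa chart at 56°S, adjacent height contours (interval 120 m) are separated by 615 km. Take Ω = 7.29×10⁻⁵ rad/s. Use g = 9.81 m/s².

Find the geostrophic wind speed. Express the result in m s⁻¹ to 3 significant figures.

Coriolis parameter at 56°S:
f = 2Ω sin φ = 2 × 7.29×10⁻⁵ × sin 56° = 1.21×10⁻⁴ s⁻¹
Height gradient: |∂Z/∂n| = 120 m / 615000 m = 1.95×10⁻⁴
On a pressure surface, geostrophic balance gives V_g = (g/f)|∂Z/∂n|:
V_g = 9.81 × 1.95×10⁻⁴ / 1.21×10⁻⁴ = 15.8 m/s

15.8 m s⁻¹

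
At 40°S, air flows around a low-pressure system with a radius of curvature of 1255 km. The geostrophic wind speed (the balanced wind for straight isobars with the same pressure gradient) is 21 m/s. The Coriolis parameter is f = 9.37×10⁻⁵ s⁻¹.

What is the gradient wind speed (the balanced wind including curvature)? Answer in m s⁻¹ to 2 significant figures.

Around a low, centrifugal force acts outward with Coriolis, so pressure-gradient force balances both:
(1/ρ)|∂P/∂n| = fV + V²/R  →  V² + fR·V − fR·V_g = 0
With fR = 9.37×10⁻⁵ × 1255×10³ m = 118 m/s:
V = [−fR + √((fR)² + 4 fR V_g)]/2 = [−118 + √(118² + 4×118×21)]/2 = 18.2 m/s
Subgeostrophic (V < V_g = 21 m/s), as expected around a low.

18 m s⁻¹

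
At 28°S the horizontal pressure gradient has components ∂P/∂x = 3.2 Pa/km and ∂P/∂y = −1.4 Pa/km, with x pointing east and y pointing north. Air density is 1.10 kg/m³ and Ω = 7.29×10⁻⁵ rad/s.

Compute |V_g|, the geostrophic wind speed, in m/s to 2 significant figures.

46 m/s

Coriolis parameter at 28°S:
f = 2Ω sin φ = 2 × 7.29×10⁻⁵ × sin 28° = 6.84×10⁻⁵ s⁻¹
In the Southern Hemisphere f is negative: f = −6.84×10⁻⁵ s⁻¹.
Component geostrophic relations (x east, y north):
u_g = −(1/(fρ)) ∂P/∂y,  v_g = (1/(fρ)) ∂P/∂x
u_g = −(−1.4×10⁻³)/(−6.84×10⁻⁵ × 1.10) = −18.6 m/s;  v_g = (3.2×10⁻³)/(−6.84×10⁻⁵ × 1.10) = −42.5 m/s
|V_g| = √(u_g² + v_g²) = 46.4 m/s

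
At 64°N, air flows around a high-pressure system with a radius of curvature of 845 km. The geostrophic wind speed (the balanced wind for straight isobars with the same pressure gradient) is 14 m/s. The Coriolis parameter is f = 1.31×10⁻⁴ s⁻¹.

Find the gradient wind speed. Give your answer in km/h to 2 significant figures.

Around a high, pressure-gradient force acts outward with centrifugal, so Coriolis balances both:
fV = (1/ρ)|∂P/∂n| + V²/R  →  V² − fR·V + fR·V_g = 0
With fR = 1.31×10⁻⁴ × 845×10³ m = 111 m/s:
V = [fR − √((fR)² − 4 fR V_g)]/2 = [111 − √(111² − 4×111×14)]/2 = 16.4 m/s
Supergeostrophic (V > V_g = 14 m/s), as expected around a high.
Converting: 16.4 m/s × 3.6 = 59 km/h

59 km/h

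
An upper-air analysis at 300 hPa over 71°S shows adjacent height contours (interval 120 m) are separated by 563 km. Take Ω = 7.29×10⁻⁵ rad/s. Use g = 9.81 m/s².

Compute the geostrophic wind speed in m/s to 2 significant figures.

15 m/s

Coriolis parameter at 71°S:
f = 2Ω sin φ = 2 × 7.29×10⁻⁵ × sin 71° = 1.38×10⁻⁴ s⁻¹
Height gradient: |∂Z/∂n| = 120 m / 563000 m = 2.13×10⁻⁴
On a pressure surface, geostrophic balance gives V_g = (g/f)|∂Z/∂n|:
V_g = 9.81 × 2.13×10⁻⁴ / 1.38×10⁻⁴ = 15.2 m/s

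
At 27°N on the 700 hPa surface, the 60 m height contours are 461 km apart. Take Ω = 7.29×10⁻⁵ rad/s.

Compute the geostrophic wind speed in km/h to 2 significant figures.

69 km/h

Coriolis parameter at 27°N:
f = 2Ω sin φ = 2 × 7.29×10⁻⁵ × sin 27° = 6.62×10⁻⁵ s⁻¹
Height gradient: |∂Z/∂n| = 60 m / 461000 m = 1.30×10⁻⁴
On a pressure surface, geostrophic balance gives V_g = (g/f)|∂Z/∂n|:
V_g = 9.81 × 1.30×10⁻⁴ / 6.62×10⁻⁵ = 19.3 m/s
Converting: 19.3 m/s × 3.6 = 69 km/h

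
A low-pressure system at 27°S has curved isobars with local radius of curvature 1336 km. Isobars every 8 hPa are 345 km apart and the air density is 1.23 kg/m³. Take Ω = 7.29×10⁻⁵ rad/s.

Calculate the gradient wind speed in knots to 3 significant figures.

Coriolis parameter at 27°S:
f = 2Ω sin φ = 2 × 7.29×10⁻⁵ × sin 27° = 6.62×10⁻⁵ s⁻¹
Pressure gradient: |∂P/∂n| = 800 Pa / 345000 m = 2.32×10⁻³ Pa/m
Geostrophic speed: V_g = |∂P/∂n|/(fρ) = 2.32×10⁻³/(6.62×10⁻⁵ × 1.23) = 28.5 m/s
Around a low, centrifugal force acts outward with Coriolis, so pressure-gradient force balances both:
(1/ρ)|∂P/∂n| = fV + V²/R  →  V² + fR·V − fR·V_g = 0
With fR = 6.62×10⁻⁵ × 1336×10³ m = 88.4 m/s:
V = [−fR + √((fR)² + 4 fR V_g)]/2 = [−88.4 + √(88.4² + 4×88.4×28.5)]/2 = 22.7 m/s
Subgeostrophic (V < V_g = 28.5 m/s), as expected around a low.
Converting: 22.7 m/s × 1.944 = 44.1 knots

44.1 knots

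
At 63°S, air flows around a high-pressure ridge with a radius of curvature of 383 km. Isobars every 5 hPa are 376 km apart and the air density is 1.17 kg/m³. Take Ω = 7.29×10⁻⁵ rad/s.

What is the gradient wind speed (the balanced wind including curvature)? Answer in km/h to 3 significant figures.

Coriolis parameter at 63°S:
f = 2Ω sin φ = 2 × 7.29×10⁻⁵ × sin 63° = 1.30×10⁻⁴ s⁻¹
Pressure gradient: |∂P/∂n| = 500 Pa / 376000 m = 1.33×10⁻³ Pa/m
Geostrophic speed: V_g = |∂P/∂n|/(fρ) = 1.33×10⁻³/(1.30×10⁻⁴ × 1.17) = 8.75 m/s
Around a high, pressure-gradient force acts outward with centrifugal, so Coriolis balances both:
fV = (1/ρ)|∂P/∂n| + V²/R  →  V² − fR·V + fR·V_g = 0
With fR = 1.30×10⁻⁴ × 383×10³ m = 49.8 m/s:
V = [fR − √((fR)² − 4 fR V_g)]/2 = [49.8 − √(49.8² − 4×49.8×8.75)]/2 = 11.3 m/s
Supergeostrophic (V > V_g = 8.75 m/s), as expected around a high.
Converting: 11.3 m/s × 3.6 = 40.8 km/h

40.8 km/h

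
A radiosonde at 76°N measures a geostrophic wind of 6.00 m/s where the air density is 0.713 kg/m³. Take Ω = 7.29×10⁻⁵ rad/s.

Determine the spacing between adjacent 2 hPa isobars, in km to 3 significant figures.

Coriolis parameter at 76°N:
f = 2Ω sin φ = 2 × 7.29×10⁻⁵ × sin 76° = 1.41×10⁻⁴ s⁻¹
Geostrophic balance rearranged: |∂P/∂n| = f ρ V_g
|∂P/∂n| = 1.41×10⁻⁴ × 0.713 × 6.00 = 6.05×10⁻⁴ Pa/m
Isobar spacing: Δn = ΔP/|∂P/∂n| = 200 Pa / 6.05×10⁻⁴ Pa/m = 330467 m ≈ 330 km

330 km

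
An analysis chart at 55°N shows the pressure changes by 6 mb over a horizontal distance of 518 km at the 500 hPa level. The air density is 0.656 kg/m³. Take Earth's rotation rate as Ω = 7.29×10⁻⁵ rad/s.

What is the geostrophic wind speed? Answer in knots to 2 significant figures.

Coriolis parameter at 55°N:
f = 2Ω sin φ = 2 × 7.29×10⁻⁵ × sin 55° = 1.19×10⁻⁴ s⁻¹
Pressure gradient: |∂P/∂n| = 600 Pa / 518000 m = 1.16×10⁻³ Pa/m
Geostrophic balance (pressure-gradient force = Coriolis force):
V_g = (1/(fρ)) |∂P/∂n| = 1.16×10⁻³ / (1.19×10⁻⁴ × 0.656) = 14.8 m/s
Converting: 14.8 m/s × 1.944 = 29 knots

29 knots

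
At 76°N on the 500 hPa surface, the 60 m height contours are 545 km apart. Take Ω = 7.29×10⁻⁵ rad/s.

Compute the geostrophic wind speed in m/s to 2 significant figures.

7.6 m/s

Coriolis parameter at 76°N:
f = 2Ω sin φ = 2 × 7.29×10⁻⁵ × sin 76° = 1.41×10⁻⁴ s⁻¹
Height gradient: |∂Z/∂n| = 60 m / 545000 m = 1.10×10⁻⁴
On a pressure surface, geostrophic balance gives V_g = (g/f)|∂Z/∂n|:
V_g = 9.81 × 1.10×10⁻⁴ / 1.41×10⁻⁴ = 7.63 m/s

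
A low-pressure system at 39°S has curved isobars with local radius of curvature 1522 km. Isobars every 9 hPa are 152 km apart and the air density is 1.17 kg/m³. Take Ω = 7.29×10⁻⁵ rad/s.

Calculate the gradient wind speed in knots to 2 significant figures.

82 knots

Coriolis parameter at 39°S:
f = 2Ω sin φ = 2 × 7.29×10⁻⁵ × sin 39° = 9.18×10⁻⁵ s⁻¹
Pressure gradient: |∂P/∂n| = 900 Pa / 152000 m = 5.92×10⁻³ Pa/m
Geostrophic speed: V_g = |∂P/∂n|/(fρ) = 5.92×10⁻³/(9.18×10⁻⁵ × 1.17) = 55.2 m/s
Around a low, centrifugal force acts outward with Coriolis, so pressure-gradient force balances both:
(1/ρ)|∂P/∂n| = fV + V²/R  →  V² + fR·V − fR·V_g = 0
With fR = 9.18×10⁻⁵ × 1522×10³ m = 140 m/s:
V = [−fR + √((fR)² + 4 fR V_g)]/2 = [−140 + √(140² + 4×140×55.2)]/2 = 42.3 m/s
Subgeostrophic (V < V_g = 55.2 m/s), as expected around a low.
Converting: 42.3 m/s × 1.944 = 82 knots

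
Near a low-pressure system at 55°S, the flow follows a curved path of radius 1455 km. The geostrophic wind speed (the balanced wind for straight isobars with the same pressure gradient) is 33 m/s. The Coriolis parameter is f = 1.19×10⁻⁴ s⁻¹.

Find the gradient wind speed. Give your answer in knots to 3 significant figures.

55.1 knots

Around a low, centrifugal force acts outward with Coriolis, so pressure-gradient force balances both:
(1/ρ)|∂P/∂n| = fV + V²/R  →  V² + fR·V − fR·V_g = 0
With fR = 1.19×10⁻⁴ × 1455×10³ m = 173 m/s:
V = [−fR + √((fR)² + 4 fR V_g)]/2 = [−173 + √(173² + 4×173×33)]/2 = 28.4 m/s
Subgeostrophic (V < V_g = 33 m/s), as expected around a low.
Converting: 28.4 m/s × 1.944 = 55.1 knots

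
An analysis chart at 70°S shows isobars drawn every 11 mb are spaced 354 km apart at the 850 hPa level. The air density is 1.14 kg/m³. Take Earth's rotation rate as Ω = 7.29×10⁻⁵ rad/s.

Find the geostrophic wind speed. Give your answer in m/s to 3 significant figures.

Coriolis parameter at 70°S:
f = 2Ω sin φ = 2 × 7.29×10⁻⁵ × sin 70° = 1.37×10⁻⁴ s⁻¹
Pressure gradient: |∂P/∂n| = 1100 Pa / 354000 m = 3.11×10⁻³ Pa/m
Geostrophic balance (pressure-gradient force = Coriolis force):
V_g = (1/(fρ)) |∂P/∂n| = 3.11×10⁻³ / (1.37×10⁻⁴ × 1.14) = 19.9 m/s

19.9 m/s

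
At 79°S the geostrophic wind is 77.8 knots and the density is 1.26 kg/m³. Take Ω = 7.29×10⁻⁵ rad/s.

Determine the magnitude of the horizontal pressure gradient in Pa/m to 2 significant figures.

Coriolis parameter at 79°S:
f = 2Ω sin φ = 2 × 7.29×10⁻⁵ × sin 79° = 1.43×10⁻⁴ s⁻¹
Wind speed in SI: 77.8 knots = 40.0 m/s
Geostrophic balance rearranged: |∂P/∂n| = f ρ V_g
|∂P/∂n| = 1.43×10⁻⁴ × 1.26 × 40.0 = 7.22×10⁻³ Pa/m

7.2×10⁻³ Pa/m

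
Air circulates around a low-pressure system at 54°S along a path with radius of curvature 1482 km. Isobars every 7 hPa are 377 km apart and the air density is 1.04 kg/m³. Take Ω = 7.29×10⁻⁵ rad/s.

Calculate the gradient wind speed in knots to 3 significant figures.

Coriolis parameter at 54°S:
f = 2Ω sin φ = 2 × 7.29×10⁻⁵ × sin 54° = 1.18×10⁻⁴ s⁻¹
Pressure gradient: |∂P/∂n| = 700 Pa / 377000 m = 1.86×10⁻³ Pa/m
Geostrophic speed: V_g = |∂P/∂n|/(fρ) = 1.86×10⁻³/(1.18×10⁻⁴ × 1.04) = 15.1 m/s
Around a low, centrifugal force acts outward with Coriolis, so pressure-gradient force balances both:
(1/ρ)|∂P/∂n| = fV + V²/R  →  V² + fR·V − fR·V_g = 0
With fR = 1.18×10⁻⁴ × 1482×10³ m = 175 m/s:
V = [−fR + √((fR)² + 4 fR V_g)]/2 = [−175 + √(175² + 4×175×15.1)]/2 = 14 m/s
Subgeostrophic (V < V_g = 15.1 m/s), as expected around a low.
Converting: 14 m/s × 1.944 = 27.2 knots

27.2 knots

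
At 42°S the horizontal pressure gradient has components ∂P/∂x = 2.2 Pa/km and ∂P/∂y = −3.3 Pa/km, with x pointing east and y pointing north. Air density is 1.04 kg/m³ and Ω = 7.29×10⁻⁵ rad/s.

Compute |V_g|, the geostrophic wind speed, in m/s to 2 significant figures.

39 m/s

Coriolis parameter at 42°S:
f = 2Ω sin φ = 2 × 7.29×10⁻⁵ × sin 42° = 9.76×10⁻⁵ s⁻¹
In the Southern Hemisphere f is negative: f = −9.76×10⁻⁵ s⁻¹.
Component geostrophic relations (x east, y north):
u_g = −(1/(fρ)) ∂P/∂y,  v_g = (1/(fρ)) ∂P/∂x
u_g = −(−3.3×10⁻³)/(−9.76×10⁻⁵ × 1.04) = −32.5 m/s;  v_g = (2.2×10⁻³)/(−9.76×10⁻⁵ × 1.04) = −21.7 m/s
|V_g| = √(u_g² + v_g²) = 39.1 m/s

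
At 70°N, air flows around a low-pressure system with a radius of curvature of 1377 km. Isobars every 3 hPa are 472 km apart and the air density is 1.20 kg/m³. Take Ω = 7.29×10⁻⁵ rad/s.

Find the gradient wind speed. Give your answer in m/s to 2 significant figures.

Coriolis parameter at 70°N:
f = 2Ω sin φ = 2 × 7.29×10⁻⁵ × sin 70° = 1.37×10⁻⁴ s⁻¹
Pressure gradient: |∂P/∂n| = 300 Pa / 472000 m = 6.36×10⁻⁴ Pa/m
Geostrophic speed: V_g = |∂P/∂n|/(fρ) = 6.36×10⁻⁴/(1.37×10⁻⁴ × 1.20) = 3.87 m/s
Around a low, centrifugal force acts outward with Coriolis, so pressure-gradient force balances both:
(1/ρ)|∂P/∂n| = fV + V²/R  →  V² + fR·V − fR·V_g = 0
With fR = 1.37×10⁻⁴ × 1377×10³ m = 189 m/s:
V = [−fR + √((fR)² + 4 fR V_g)]/2 = [−189 + √(189² + 4×189×3.87)]/2 = 3.79 m/s
Subgeostrophic (V < V_g = 3.87 m/s), as expected around a low.

3.8 m/s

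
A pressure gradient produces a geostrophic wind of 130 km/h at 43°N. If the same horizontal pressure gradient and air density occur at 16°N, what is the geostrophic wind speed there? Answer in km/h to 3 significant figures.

With the same pressure gradient and density, V_g ∝ 1/f ∝ 1/sin φ.
V₂ = V₁ · sin φ₁ / sin φ₂ = 130 × sin 43° / sin 16°
V₂ = 130 × 0.6820/0.2756 = 322 km/h

322 km/h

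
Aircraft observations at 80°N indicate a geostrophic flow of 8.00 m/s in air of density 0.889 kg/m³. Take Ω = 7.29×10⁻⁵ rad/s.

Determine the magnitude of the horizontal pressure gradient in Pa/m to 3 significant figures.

1.02×10⁻³ Pa/m

Coriolis parameter at 80°N:
f = 2Ω sin φ = 2 × 7.29×10⁻⁵ × sin 80° = 1.44×10⁻⁴ s⁻¹
Geostrophic balance rearranged: |∂P/∂n| = f ρ V_g
|∂P/∂n| = 1.44×10⁻⁴ × 0.889 × 8.00 = 1.02×10⁻³ Pa/m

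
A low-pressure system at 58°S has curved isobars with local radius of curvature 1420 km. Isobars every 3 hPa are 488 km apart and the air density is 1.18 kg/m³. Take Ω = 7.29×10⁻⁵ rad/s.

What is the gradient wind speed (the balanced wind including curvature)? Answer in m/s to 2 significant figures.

Coriolis parameter at 58°S:
f = 2Ω sin φ = 2 × 7.29×10⁻⁵ × sin 58° = 1.24×10⁻⁴ s⁻¹
Pressure gradient: |∂P/∂n| = 300 Pa / 488000 m = 6.15×10⁻⁴ Pa/m
Geostrophic speed: V_g = |∂P/∂n|/(fρ) = 6.15×10⁻⁴/(1.24×10⁻⁴ × 1.18) = 4.21 m/s
Around a low, centrifugal force acts outward with Coriolis, so pressure-gradient force balances both:
(1/ρ)|∂P/∂n| = fV + V²/R  →  V² + fR·V − fR·V_g = 0
With fR = 1.24×10⁻⁴ × 1420×10³ m = 176 m/s:
V = [−fR + √((fR)² + 4 fR V_g)]/2 = [−176 + √(176² + 4×176×4.21)]/2 = 4.12 m/s
Subgeostrophic (V < V_g = 4.21 m/s), as expected around a low.

4.1 m/s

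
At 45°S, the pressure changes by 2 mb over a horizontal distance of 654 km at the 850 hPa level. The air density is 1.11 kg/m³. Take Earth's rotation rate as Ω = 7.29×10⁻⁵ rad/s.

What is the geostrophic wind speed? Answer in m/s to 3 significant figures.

2.67 m/s

Coriolis parameter at 45°S:
f = 2Ω sin φ = 2 × 7.29×10⁻⁵ × sin 45° = 1.03×10⁻⁴ s⁻¹
Pressure gradient: |∂P/∂n| = 200 Pa / 654000 m = 3.06×10⁻⁴ Pa/m
Geostrophic balance (pressure-gradient force = Coriolis force):
V_g = (1/(fρ)) |∂P/∂n| = 3.06×10⁻⁴ / (1.03×10⁻⁴ × 1.11) = 2.67 m/s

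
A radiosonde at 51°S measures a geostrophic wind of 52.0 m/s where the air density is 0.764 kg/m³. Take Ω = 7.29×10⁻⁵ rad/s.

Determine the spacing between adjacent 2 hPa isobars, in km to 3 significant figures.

44.4 km

Coriolis parameter at 51°S:
f = 2Ω sin φ = 2 × 7.29×10⁻⁵ × sin 51° = 1.13×10⁻⁴ s⁻¹
Geostrophic balance rearranged: |∂P/∂n| = f ρ V_g
|∂P/∂n| = 1.13×10⁻⁴ × 0.764 × 52.0 = 4.50×10⁻³ Pa/m
Isobar spacing: Δn = ΔP/|∂P/∂n| = 200 Pa / 4.50×10⁻³ Pa/m = 44430 m ≈ 44.4 km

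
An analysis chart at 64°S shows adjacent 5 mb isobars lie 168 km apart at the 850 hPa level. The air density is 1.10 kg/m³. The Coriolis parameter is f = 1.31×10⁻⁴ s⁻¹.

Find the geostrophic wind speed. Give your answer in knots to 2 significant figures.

Pressure gradient: |∂P/∂n| = 500 Pa / 168000 m = 2.98×10⁻³ Pa/m
Geostrophic balance (pressure-gradient force = Coriolis force):
V_g = (1/(fρ)) |∂P/∂n| = 2.98×10⁻³ / (1.31×10⁻⁴ × 1.10) = 20.7 m/s
Converting: 20.7 m/s × 1.944 = 40 knots

40 knots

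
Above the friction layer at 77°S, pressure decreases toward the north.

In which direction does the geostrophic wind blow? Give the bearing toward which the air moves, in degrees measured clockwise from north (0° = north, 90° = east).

270°

The pressure-gradient force points toward the north (bearing 000°).
Geostrophic balance: in the Southern Hemisphere the Coriolis force deflects motion to the left, so the geostrophic wind blows 90° to the left of the pressure-gradient force (low pressure on the right).
Rotating 000° by 90° counterclockwise gives 270° — the wind blows toward the west.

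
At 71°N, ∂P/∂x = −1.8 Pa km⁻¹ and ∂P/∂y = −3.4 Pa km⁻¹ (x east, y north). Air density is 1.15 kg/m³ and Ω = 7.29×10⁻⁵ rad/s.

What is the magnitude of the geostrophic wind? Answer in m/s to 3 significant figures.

Coriolis parameter at 71°N:
f = 2Ω sin φ = 2 × 7.29×10⁻⁵ × sin 71° = 1.38×10⁻⁴ s⁻¹
Component geostrophic relations (x east, y north):
u_g = −(1/(fρ)) ∂P/∂y,  v_g = (1/(fρ)) ∂P/∂x
u_g = −(−3.4×10⁻³)/(1.38×10⁻⁴ × 1.15) = 21.4 m/s;  v_g = (−1.8×10⁻³)/(1.38×10⁻⁴ × 1.15) = −11.4 m/s
|V_g| = √(u_g² + v_g²) = 24.3 m/s

24.3 m/s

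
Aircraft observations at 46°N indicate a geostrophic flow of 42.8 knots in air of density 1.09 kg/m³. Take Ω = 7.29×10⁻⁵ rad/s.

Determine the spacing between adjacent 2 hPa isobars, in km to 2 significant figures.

79 km

Coriolis parameter at 46°N:
f = 2Ω sin φ = 2 × 7.29×10⁻⁵ × sin 46° = 1.05×10⁻⁴ s⁻¹
Wind speed in SI: 42.8 knots = 22.0 m/s
Geostrophic balance rearranged: |∂P/∂n| = f ρ V_g
|∂P/∂n| = 1.05×10⁻⁴ × 1.09 × 22.0 = 2.52×10⁻³ Pa/m
Isobar spacing: Δn = ΔP/|∂P/∂n| = 200 Pa / 2.52×10⁻³ Pa/m = 79457 m ≈ 79 km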